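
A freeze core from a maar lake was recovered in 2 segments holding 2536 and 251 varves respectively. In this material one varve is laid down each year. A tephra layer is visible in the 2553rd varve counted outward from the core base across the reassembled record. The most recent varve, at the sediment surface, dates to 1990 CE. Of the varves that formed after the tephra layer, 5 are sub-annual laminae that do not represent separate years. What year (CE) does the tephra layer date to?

Total varves = 2536 + 251 = 2787.
2787 − 2553 = 234 varves lie beyond the tephra layer toward the sediment surface.
234 − 5 false = 229 true varves after the tephra layer.
Counting back 229 years from 1990 CE places the tephra layer in 1990 − 229 = 1761 CE.

1761 CE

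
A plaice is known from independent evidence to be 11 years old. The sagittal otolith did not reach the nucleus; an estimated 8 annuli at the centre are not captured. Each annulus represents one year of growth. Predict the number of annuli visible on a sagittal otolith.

Expected annuli over 11 years: 11.
11 − 8 missed = 3 annuli expected in the prepared section.

3 annuli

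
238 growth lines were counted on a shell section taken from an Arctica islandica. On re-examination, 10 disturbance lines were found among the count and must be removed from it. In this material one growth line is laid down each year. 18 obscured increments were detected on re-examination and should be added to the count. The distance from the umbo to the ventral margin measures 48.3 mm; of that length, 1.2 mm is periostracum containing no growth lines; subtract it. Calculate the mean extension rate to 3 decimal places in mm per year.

Correcting the raw count gives 238 − 10 + 18 = 246 true growth lines.
The growth record spans 48.3 − 1.2 = 47.1 mm.
Mean rate = 47.1 mm / 246 years ≈ 0.191 mm per year.

0.191 mm per year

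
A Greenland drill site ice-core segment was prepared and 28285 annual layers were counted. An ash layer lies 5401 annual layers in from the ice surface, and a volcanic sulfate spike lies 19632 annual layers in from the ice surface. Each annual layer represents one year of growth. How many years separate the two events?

14231 yr

Separation: 19632 − 5401 = 14231 annual layers.
One annual layer per year makes the interval 14231 years.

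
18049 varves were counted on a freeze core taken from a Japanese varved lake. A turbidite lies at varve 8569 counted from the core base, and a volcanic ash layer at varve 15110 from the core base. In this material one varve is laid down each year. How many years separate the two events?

6541 years

Separation: 15110 − 8569 = 6541 varves.
At one varve per year, 6541 years elapsed between them.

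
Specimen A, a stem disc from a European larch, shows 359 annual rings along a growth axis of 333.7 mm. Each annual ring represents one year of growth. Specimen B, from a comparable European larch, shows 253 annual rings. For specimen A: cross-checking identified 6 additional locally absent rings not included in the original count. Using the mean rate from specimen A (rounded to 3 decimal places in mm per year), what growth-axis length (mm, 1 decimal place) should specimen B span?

Specimen A: correcting the raw count gives 359 + 6 = 365 true annual rings.
A: Extension rate ≈ 333.7 / 365 = 0.914 mm/yr.
Length of B = 0.914 × 253 = 231.2 mm.

231.2 mm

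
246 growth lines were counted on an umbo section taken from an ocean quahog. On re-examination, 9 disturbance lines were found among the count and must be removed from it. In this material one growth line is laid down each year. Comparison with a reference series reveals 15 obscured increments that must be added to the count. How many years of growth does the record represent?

Adjusted count: 246 − 9 + 15 = 252 growth lines.
At one growth line per year, that is 252 years.

252 years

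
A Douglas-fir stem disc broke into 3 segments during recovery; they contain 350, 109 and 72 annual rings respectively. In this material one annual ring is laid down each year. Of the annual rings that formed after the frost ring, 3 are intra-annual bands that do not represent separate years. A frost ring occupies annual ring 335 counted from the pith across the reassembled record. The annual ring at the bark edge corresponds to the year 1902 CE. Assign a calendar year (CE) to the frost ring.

Total annual rings = 350 + 109 + 72 = 531.
531 − 335 = 196 annual rings lie beyond the frost ring toward the bark edge.
Excluding 3 false annual rings: 196 − 3 = 193.
1902 − 193 = 1709 CE.

1709 CE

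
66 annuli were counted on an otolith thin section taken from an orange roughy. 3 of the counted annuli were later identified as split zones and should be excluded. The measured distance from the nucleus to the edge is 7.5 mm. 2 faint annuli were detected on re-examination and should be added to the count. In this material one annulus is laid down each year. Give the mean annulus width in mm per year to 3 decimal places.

True annulus count = 66 − 3 + 2 = 65.
Extension rate ≈ 7.5 / 65 = 0.115 mm per year.

0.115 mm per year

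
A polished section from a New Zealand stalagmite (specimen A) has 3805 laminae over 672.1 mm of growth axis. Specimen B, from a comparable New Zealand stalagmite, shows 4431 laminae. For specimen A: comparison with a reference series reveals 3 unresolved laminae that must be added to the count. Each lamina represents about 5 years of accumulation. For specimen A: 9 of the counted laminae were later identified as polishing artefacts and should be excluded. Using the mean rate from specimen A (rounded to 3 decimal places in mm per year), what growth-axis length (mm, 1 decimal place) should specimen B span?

775.4 mm

Specimen A: after corrections the count is 3805 − 9 + 3 = 3799 laminae.
Specimen A: at 5 years per lamina, 3799 × 5 = 18995 years.
A: 672.1 mm over 18995 years gives 672.1 / 18995 ≈ 0.035 mm per year.
Specimen B: 4431 laminae at 5 years each span 4431 × 5 = 22155 years. For B, 0.035 mm/year × 22155 years = 775.4 mm.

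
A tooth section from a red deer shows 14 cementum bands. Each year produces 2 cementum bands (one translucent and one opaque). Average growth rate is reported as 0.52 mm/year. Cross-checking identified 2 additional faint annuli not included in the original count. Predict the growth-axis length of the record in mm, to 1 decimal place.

True cementum band count = 14 + 2 = 16.
Dividing by 2 cementum bands per year: 16 / 2 = 8 years.
8 years at 0.52 mm/year gives 0.52 × 8 = 4.2 mm.

4.2 mm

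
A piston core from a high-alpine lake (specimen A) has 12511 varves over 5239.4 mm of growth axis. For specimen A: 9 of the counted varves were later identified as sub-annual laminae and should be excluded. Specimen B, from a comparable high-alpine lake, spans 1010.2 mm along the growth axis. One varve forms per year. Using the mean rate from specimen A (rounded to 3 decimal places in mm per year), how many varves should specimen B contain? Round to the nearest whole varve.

2411 varves

Specimen A: adjusted count: 12511 − 9 = 12502 varves.
A: 5239.4 mm over 12502 years gives 5239.4 / 12502 ≈ 0.419 mm/year.
For B, 1010.2 / 0.419 = 2410.98 years ≈ 2411 varves.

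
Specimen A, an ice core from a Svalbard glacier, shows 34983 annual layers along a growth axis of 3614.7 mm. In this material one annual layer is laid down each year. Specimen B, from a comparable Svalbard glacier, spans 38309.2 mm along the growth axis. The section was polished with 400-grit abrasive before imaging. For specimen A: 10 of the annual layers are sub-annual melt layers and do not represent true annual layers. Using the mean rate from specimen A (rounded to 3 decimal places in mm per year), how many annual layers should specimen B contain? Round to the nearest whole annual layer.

Specimen A: true annual layer count = 34983 − 10 = 34973.
A: 3614.7 mm over 34973 years gives 3614.7 / 34973 ≈ 0.103 mm per year.
B spans 38309.2 / 0.103 = 371933.98 years ≈ 371934 annual layers.

371934 annual layers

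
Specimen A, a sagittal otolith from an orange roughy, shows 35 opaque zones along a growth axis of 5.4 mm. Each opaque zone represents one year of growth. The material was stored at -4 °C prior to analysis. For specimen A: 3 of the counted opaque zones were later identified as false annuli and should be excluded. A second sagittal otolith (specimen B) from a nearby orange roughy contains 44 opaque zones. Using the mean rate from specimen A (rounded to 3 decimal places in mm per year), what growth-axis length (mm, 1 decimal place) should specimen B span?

Specimen A: true opaque zone count = 35 − 3 = 32.
A: Mean rate = 5.4 mm / 32 years ≈ 0.169 mm/year.
For B, 0.169 mm/year × 44 years = 7.4 mm.

7.4 mm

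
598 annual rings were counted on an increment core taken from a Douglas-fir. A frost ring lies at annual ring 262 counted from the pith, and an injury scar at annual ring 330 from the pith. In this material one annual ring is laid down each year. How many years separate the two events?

330 − 262 = 68 annual rings lie between the two events.
One annual ring per year makes the interval 68 years.

68 years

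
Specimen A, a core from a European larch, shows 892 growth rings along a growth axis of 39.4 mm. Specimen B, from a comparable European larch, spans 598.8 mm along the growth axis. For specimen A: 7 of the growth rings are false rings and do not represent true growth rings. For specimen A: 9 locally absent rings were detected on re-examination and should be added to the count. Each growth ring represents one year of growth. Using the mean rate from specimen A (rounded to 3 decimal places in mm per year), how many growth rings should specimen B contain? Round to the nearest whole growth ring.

Specimen A: after corrections the count is 892 − 7 + 9 = 894 growth rings.
A: 39.4 mm over 894 years gives 39.4 / 894 ≈ 0.044 mm/year.
B spans 598.8 / 0.044 = 13609.09 years ≈ 13609 growth rings.

13609 growth rings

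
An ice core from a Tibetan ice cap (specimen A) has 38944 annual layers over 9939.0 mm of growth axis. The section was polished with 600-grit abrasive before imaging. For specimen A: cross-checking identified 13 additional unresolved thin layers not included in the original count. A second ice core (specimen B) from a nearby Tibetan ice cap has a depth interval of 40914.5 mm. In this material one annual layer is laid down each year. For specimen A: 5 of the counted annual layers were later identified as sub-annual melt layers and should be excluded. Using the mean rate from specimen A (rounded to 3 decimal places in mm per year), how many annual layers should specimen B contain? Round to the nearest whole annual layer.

Specimen A: adjusted count: 38944 − 5 + 13 = 38952 annual layers.
A: Mean rate = 9939.0 mm / 38952 years ≈ 0.255 mm/yr.
B spans 40914.5 / 0.255 = 160449.02 years ≈ 160449 annual layers.

160449 annual layers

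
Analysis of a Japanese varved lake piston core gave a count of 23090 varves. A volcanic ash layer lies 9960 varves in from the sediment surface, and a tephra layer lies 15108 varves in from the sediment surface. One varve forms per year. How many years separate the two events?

5148 years

Separation: 15108 − 9960 = 5148 varves.
One varve per year makes the interval 5148 years.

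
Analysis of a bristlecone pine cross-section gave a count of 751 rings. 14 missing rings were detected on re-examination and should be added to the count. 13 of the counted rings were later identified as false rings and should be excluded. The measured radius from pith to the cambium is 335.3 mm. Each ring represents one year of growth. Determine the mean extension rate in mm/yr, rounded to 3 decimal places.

True ring count = 751 − 13 + 14 = 752.
335.3 mm over 752 years gives 335.3 / 752 ≈ 0.446 mm/yr.

0.446 mm/yr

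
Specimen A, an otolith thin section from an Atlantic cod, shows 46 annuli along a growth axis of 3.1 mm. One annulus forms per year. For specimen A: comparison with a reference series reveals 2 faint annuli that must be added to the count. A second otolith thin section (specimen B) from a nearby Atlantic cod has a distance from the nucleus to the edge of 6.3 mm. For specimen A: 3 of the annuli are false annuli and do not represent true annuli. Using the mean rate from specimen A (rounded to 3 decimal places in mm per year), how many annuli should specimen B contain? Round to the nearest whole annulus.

91 annuli

Specimen A: after corrections the count is 46 − 3 + 2 = 45 annuli.
A: Mean rate = 3.1 mm / 45 years ≈ 0.069 mm per year.
Specimen B: 6.3 mm / 0.069 mm per year = 91.30 years ≈ 91 annuli.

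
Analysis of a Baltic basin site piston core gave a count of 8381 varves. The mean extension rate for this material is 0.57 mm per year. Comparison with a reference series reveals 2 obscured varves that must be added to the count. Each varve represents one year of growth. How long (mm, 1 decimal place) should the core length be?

4778.3 mm

True varve count = 8381 + 2 = 8383.
8383 years at 0.57 mm/year gives 0.57 × 8383 = 4778.3 mm.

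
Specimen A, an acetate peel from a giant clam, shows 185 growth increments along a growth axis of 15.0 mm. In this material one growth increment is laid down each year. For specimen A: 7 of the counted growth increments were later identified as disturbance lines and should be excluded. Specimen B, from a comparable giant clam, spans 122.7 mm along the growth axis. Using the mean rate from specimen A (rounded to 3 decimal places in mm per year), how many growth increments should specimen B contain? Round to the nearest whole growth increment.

1461 growth increments

Specimen A: adjusted count: 185 − 7 = 178 growth increments.
A: Mean rate = 15.0 mm / 178 years ≈ 0.084 mm per year.
For B, 122.7 / 0.084 = 1460.71 years ≈ 1461 growth increments.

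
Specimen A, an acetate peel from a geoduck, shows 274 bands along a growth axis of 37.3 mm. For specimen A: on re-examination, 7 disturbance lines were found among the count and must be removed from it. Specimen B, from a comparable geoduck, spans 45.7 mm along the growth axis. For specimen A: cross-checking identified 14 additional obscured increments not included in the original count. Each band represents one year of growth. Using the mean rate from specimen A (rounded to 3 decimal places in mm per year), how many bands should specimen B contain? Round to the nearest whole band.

344 bands

Specimen A: adjusted count: 274 − 7 + 14 = 281 bands.
A: Mean rate = 37.3 mm / 281 years ≈ 0.133 mm/year.
B spans 45.7 / 0.133 = 343.61 years ≈ 344 bands.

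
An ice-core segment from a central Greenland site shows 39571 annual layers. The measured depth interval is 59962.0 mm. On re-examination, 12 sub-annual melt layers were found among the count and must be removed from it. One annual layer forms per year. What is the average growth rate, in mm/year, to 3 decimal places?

Correcting the raw count gives 39571 − 12 = 39559 true annual layers.
Mean rate = 59962.0 mm / 39559 years ≈ 1.516 mm/year.

1.516 mm/year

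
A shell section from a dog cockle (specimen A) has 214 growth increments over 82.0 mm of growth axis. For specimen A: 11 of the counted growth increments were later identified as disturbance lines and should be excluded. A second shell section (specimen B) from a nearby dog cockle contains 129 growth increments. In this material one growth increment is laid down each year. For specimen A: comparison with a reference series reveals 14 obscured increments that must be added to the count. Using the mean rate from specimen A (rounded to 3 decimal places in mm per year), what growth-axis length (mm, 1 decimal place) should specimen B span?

48.8 mm

Specimen A: true growth increment count = 214 − 11 + 14 = 217.
A: Mean rate = 82.0 mm / 217 years ≈ 0.378 mm/year.
Length of B = 0.378 × 129 = 48.8 mm.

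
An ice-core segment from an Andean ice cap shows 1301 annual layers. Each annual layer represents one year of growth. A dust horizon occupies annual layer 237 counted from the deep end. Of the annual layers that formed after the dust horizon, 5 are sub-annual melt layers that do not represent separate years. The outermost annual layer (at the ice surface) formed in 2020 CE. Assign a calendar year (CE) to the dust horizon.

1301 − 237 = 1064 annual layers lie beyond the dust horizon toward the ice surface.
Removing the 5 false annual layers leaves 1064 − 5 = 1059 true annual layers beyond the dust horizon.
Counting back 1059 years from 2020 CE places the dust horizon in 2020 − 1059 = 961 CE.

961 CE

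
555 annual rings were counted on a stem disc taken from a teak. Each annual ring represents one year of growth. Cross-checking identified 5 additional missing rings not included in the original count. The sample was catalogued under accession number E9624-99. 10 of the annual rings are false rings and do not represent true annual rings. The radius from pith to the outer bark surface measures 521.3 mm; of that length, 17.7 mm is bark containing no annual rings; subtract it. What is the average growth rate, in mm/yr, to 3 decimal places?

0.916 mm/yr

Adjusted count: 555 − 10 + 5 = 550 annual rings.
Net length = 521.3 − 17.7 = 503.6 mm.
503.6 mm over 550 years gives 503.6 / 550 ≈ 0.916 mm/yr.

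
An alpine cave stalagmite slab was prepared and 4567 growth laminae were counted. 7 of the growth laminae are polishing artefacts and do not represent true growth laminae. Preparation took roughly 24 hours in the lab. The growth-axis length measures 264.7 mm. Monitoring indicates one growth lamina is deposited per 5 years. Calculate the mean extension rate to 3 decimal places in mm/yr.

After corrections the count is 4567 − 7 = 4560 growth laminae.
4560 growth laminae at 5 years each span 4560 × 5 = 22800 years.
264.7 mm over 22800 years gives 264.7 / 22800 ≈ 0.012 mm/yr.

0.012 mm/yr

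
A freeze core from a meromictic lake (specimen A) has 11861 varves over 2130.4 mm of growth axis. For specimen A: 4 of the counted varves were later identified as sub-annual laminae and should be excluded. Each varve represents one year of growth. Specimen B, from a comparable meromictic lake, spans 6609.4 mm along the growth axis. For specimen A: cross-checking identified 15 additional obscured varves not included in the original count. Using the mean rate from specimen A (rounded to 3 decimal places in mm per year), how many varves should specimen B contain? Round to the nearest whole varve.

36924 varves

Specimen A: true varve count = 11861 − 4 + 15 = 11872.
A: 2130.4 mm over 11872 years gives 2130.4 / 11872 ≈ 0.179 mm per year.
B spans 6609.4 / 0.179 = 36924.02 years ≈ 36924 varves.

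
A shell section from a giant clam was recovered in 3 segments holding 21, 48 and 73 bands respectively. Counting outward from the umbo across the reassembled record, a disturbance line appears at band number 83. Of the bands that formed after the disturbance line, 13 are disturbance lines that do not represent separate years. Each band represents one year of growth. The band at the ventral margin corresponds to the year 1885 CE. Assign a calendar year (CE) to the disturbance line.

1839 CE

Total bands = 21 + 48 + 73 = 142.
The disturbance line sits at band 83 from the umbo, so 142 − 83 = 59 bands formed after it.
Excluding 13 false bands: 59 − 13 = 46.
1885 − 46 = 1839 CE.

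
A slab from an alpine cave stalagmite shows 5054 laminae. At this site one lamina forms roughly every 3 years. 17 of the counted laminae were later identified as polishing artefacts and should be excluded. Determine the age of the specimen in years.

Adjusted count: 5054 − 17 = 5037 laminae.
5037 laminae at 3 years each span 5037 × 3 = 15111 years.

15111 years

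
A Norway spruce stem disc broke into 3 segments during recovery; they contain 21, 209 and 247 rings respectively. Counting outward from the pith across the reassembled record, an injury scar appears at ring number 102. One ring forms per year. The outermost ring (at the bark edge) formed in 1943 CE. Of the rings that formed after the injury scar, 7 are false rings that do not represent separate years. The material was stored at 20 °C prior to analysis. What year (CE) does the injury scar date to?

1575 CE

Total rings = 21 + 209 + 247 = 477.
477 − 102 = 375 rings lie beyond the injury scar toward the bark edge.
Excluding 7 false rings: 375 − 7 = 368.
Counting back 368 years from 1943 CE places the injury scar in 1943 − 368 = 1575 CE.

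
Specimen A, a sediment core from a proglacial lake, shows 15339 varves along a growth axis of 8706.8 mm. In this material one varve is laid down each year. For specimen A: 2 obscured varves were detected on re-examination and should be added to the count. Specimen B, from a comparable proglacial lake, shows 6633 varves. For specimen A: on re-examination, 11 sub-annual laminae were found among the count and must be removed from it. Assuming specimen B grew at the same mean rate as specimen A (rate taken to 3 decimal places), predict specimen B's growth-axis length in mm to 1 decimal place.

Specimen A: after corrections the count is 15339 − 11 + 2 = 15330 varves.
A: Extension rate ≈ 8706.8 / 15330 = 0.568 mm per year.
For B, 0.568 mm/year × 6633 years = 3767.5 mm.

3767.5 mm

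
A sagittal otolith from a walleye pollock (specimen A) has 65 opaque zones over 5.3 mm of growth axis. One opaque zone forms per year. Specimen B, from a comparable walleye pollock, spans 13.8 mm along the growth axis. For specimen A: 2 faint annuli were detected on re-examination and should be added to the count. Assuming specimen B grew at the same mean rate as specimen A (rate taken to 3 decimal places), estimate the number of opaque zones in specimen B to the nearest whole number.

175 opaque zones

Specimen A: correcting the raw count gives 65 + 2 = 67 true opaque zones.
A: Mean rate = 5.3 mm / 67 years ≈ 0.079 mm per year.
Specimen B: 13.8 mm / 0.079 mm per year = 174.68 years ≈ 175 opaque zones.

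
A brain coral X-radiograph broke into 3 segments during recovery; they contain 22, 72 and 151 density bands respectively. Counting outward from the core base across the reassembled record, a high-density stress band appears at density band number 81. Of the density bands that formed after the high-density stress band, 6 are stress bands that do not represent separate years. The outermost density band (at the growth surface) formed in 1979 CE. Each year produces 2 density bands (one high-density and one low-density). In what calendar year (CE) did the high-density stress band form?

Total density bands = 22 + 72 + 151 = 245.
245 − 81 = 164 density bands lie beyond the high-density stress band toward the growth surface.
Removing the 6 false density bands leaves 164 − 6 = 158 true density bands beyond the high-density stress band.
158 density bands at 2 per year is 158 / 2 = 79 years.
The density band at the growth surface is 1979 CE, so the high-density stress band dates to 1979 − 79 = 1900 CE.

1900 CE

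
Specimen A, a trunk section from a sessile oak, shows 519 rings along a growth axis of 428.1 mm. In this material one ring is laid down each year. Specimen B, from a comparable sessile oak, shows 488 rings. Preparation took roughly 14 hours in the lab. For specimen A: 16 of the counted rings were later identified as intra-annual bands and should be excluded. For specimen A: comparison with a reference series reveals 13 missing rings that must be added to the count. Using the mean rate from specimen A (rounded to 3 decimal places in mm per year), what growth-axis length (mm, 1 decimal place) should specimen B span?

Specimen A: adjusted count: 519 − 16 + 13 = 516 rings.
A: Extension rate ≈ 428.1 / 516 = 0.830 mm/yr.
B's length ≈ 0.830 × 488 = 405.0 mm.

405.0 mm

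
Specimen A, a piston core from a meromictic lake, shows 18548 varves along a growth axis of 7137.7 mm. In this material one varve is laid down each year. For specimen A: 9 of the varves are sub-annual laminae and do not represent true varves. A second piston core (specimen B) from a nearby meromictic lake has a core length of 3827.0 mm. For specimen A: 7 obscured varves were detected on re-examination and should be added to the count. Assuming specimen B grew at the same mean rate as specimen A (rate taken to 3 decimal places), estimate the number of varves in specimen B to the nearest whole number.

9940 varves

Specimen A: correcting the raw count gives 18548 − 9 + 7 = 18546 true varves.
A: Extension rate ≈ 7137.7 / 18546 = 0.385 mm/yr.
B spans 3827.0 / 0.385 = 9940.26 years ≈ 9940 varves.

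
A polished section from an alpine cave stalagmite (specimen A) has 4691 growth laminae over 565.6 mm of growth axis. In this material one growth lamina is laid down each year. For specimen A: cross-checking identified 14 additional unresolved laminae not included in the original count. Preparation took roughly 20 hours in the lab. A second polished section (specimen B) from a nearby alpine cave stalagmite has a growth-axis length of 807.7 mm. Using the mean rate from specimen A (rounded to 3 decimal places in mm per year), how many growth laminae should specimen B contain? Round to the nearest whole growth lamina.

6731 growth laminae

Specimen A: true growth lamina count = 4691 + 14 = 4705.
A: Mean rate = 565.6 mm / 4705 years ≈ 0.120 mm per year.
Specimen B: 807.7 mm / 0.120 mm per year = 6730.83 years ≈ 6731 growth laminae.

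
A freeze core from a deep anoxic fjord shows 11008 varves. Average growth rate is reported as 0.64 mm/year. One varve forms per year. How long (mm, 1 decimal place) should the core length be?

11008 years of growth are recorded.
Predicted length = 0.64 mm/year × 11008 years = 7045.1 mm.

7045.1 mm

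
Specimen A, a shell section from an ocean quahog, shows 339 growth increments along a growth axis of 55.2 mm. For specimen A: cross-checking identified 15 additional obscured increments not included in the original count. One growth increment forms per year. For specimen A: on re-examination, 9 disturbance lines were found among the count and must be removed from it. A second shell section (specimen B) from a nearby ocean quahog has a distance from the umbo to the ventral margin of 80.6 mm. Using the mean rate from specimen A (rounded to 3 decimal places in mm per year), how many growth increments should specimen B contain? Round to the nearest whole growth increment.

Specimen A: correcting the raw count gives 339 − 9 + 15 = 345 true growth increments.
A: Extension rate ≈ 55.2 / 345 = 0.160 mm/yr.
Specimen B: 80.6 mm / 0.160 mm per year = 503.75 years ≈ 504 growth increments.

504 growth increments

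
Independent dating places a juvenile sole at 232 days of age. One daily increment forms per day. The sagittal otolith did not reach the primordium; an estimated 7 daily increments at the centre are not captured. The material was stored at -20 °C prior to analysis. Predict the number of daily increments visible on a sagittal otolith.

Expected daily increments over 232 days: 232.
Subtracting the 7 daily increments not captured gives 232 − 7 = 225 daily increments in the record.

225 daily increments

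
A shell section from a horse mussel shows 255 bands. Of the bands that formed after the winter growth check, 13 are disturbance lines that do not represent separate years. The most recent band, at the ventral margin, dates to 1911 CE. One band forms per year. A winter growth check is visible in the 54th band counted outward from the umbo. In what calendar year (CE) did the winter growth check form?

1723 CE

Between band 54 and the ventral margin there are 255 − 54 = 201 bands.
Removing the 13 false bands leaves 201 − 13 = 188 true bands beyond the winter growth check.
Counting back 188 years from 1911 CE places the winter growth check in 1911 − 188 = 1723 CE.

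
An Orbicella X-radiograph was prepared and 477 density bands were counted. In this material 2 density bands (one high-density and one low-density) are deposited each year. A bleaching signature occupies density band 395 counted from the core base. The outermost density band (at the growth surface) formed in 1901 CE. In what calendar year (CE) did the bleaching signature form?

The bleaching signature sits at density band 395 from the core base, so 477 − 395 = 82 density bands formed after it.
82 density bands at 2 per year is 82 / 2 = 41 years.
The density band at the growth surface is 1901 CE, so the bleaching signature dates to 1901 − 41 = 1860 CE.

1860 CE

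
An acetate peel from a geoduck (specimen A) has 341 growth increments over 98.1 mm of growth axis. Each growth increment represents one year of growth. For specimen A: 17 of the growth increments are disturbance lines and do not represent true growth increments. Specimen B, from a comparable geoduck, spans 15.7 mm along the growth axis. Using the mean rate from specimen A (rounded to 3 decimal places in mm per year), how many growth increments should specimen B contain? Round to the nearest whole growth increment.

52 growth increments

Specimen A: true growth increment count = 341 − 17 = 324.
A: Mean rate = 98.1 mm / 324 years ≈ 0.303 mm/yr.
Specimen B: 15.7 mm / 0.303 mm per year = 51.82 years ≈ 52 growth increments.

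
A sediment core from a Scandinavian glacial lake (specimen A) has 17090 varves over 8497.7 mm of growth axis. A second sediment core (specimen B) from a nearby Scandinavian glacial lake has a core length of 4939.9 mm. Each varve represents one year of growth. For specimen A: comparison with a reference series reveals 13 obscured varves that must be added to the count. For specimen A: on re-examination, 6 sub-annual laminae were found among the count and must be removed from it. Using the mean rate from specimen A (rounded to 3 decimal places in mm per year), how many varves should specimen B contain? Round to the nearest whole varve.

9939 varves

Specimen A: after corrections the count is 17090 − 6 + 13 = 17097 varves.
A: Extension rate ≈ 8497.7 / 17097 = 0.497 mm/year.
Specimen B: 4939.9 mm / 0.497 mm per year = 9939.44 years ≈ 9939 varves.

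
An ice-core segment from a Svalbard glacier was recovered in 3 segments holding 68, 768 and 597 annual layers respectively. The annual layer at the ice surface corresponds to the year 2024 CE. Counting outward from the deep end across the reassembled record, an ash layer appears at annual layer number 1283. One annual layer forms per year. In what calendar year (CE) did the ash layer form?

Total annual layers = 68 + 768 + 597 = 1433.
Between annual layer 1283 and the ice surface there are 1433 − 1283 = 150 annual layers.
The annual layer at the ice surface is 2024 CE, so the ash layer dates to 2024 − 150 = 1874 CE.

1874 CE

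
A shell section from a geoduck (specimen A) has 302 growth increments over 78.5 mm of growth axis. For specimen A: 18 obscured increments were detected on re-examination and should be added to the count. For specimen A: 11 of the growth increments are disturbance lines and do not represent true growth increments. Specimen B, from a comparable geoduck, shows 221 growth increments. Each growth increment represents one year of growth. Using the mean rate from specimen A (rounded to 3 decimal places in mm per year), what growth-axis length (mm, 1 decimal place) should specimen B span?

56.1 mm

Specimen A: correcting the raw count gives 302 − 11 + 18 = 309 true growth increments.
A: Extension rate ≈ 78.5 / 309 = 0.254 mm/yr.
For B, 0.254 mm/year × 221 years = 56.1 mm.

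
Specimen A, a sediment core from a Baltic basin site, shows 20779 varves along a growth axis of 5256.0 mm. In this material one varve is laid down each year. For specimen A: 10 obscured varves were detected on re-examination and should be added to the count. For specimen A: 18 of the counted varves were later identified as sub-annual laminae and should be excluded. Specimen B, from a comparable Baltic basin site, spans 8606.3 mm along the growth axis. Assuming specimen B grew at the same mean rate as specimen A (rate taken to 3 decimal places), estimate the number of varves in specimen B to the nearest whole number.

34017 varves

Specimen A: adjusted count: 20779 − 18 + 10 = 20771 varves.
A: Mean rate = 5256.0 mm / 20771 years ≈ 0.253 mm per year.
B spans 8606.3 / 0.253 = 34017.00 years ≈ 34017 varves.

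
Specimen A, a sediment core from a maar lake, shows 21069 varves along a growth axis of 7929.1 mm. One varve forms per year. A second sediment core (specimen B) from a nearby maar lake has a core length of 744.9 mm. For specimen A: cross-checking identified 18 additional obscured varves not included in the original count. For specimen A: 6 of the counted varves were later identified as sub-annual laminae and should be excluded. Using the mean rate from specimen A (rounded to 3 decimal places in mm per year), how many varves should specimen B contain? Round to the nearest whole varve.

1981 varves

Specimen A: correcting the raw count gives 21069 − 6 + 18 = 21081 true varves.
A: Mean rate = 7929.1 mm / 21081 years ≈ 0.376 mm per year.
For B, 744.9 / 0.376 = 1981.12 years ≈ 1981 varves.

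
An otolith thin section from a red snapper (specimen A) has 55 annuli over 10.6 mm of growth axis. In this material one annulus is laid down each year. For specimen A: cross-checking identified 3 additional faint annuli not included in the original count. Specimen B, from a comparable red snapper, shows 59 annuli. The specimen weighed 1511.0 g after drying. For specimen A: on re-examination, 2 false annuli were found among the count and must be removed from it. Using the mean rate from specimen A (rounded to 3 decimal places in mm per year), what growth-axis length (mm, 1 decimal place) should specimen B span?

11.2 mm

Specimen A: true annulus count = 55 − 2 + 3 = 56.
A: 10.6 mm over 56 years gives 10.6 / 56 ≈ 0.189 mm/year.
Length of B = 0.189 × 59 = 11.2 mm.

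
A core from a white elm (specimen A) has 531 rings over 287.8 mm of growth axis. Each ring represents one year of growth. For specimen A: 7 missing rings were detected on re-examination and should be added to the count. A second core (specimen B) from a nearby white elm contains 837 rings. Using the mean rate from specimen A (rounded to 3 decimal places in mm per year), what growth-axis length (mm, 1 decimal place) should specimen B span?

Specimen A: correcting the raw count gives 531 + 7 = 538 true rings.
A: Extension rate ≈ 287.8 / 538 = 0.535 mm/yr.
Length of B = 0.535 × 837 = 447.8 mm.

447.8 mm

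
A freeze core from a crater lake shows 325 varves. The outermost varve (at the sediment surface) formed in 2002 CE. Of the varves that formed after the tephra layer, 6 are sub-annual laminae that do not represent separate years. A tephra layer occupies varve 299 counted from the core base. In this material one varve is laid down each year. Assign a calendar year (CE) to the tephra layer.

Between varve 299 and the sediment surface there are 325 − 299 = 26 varves.
Removing the 6 false varves leaves 26 − 6 = 20 true varves beyond the tephra layer.
The varve at the sediment surface is 2002 CE, so the tephra layer dates to 2002 − 20 = 1982 CE.

1982 CE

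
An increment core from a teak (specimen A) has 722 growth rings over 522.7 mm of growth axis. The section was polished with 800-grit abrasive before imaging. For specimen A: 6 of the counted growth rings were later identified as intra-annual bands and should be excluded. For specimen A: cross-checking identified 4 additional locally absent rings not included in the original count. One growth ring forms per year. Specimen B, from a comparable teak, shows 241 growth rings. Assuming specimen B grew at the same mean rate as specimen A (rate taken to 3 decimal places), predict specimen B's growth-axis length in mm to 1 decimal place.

Specimen A: adjusted count: 722 − 6 + 4 = 720 growth rings.
A: Mean rate = 522.7 mm / 720 years ≈ 0.726 mm per year.
Length of B = 0.726 × 241 = 175.0 mm.

175.0 mm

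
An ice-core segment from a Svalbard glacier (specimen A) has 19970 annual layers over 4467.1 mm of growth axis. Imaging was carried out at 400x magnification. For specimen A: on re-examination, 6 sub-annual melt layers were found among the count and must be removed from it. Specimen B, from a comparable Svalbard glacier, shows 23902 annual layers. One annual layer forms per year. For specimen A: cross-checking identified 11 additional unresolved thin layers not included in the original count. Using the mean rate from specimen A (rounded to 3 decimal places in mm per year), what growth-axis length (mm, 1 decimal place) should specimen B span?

5354.0 mm

Specimen A: correcting the raw count gives 19970 − 6 + 11 = 19975 true annual layers.
A: 4467.1 mm over 19975 years gives 4467.1 / 19975 ≈ 0.224 mm/year.
Length of B = 0.224 × 23902 = 5354.0 mm.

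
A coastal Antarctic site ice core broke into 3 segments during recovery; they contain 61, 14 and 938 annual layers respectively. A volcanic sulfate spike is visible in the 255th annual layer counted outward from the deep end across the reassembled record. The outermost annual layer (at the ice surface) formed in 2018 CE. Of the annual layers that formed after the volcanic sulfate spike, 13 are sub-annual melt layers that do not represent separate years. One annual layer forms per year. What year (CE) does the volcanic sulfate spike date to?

Total annual layers = 61 + 14 + 938 = 1013.
1013 − 255 = 758 annual layers lie beyond the volcanic sulfate spike toward the ice surface.
758 − 13 false = 745 true annual layers after the volcanic sulfate spike.
Counting back 745 years from 2018 CE places the volcanic sulfate spike in 2018 − 745 = 1273 CE.

1273 CE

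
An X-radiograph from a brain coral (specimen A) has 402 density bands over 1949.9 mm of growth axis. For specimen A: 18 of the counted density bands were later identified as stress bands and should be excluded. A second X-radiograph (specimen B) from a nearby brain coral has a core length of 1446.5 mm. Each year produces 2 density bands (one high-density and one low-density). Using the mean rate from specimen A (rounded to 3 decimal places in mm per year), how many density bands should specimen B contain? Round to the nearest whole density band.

285 density bands

Specimen A: after corrections the count is 402 − 18 = 384 density bands.
Specimen A: with 2 density bands per year, 384 / 2 = 192 years.
A: Extension rate ≈ 1949.9 / 192 = 10.156 mm/yr.
Specimen B: 1446.5 mm / 10.156 mm per year = 142.43 years; at 2 density bands per year that is 142.43 × 2 ≈ 285 density bands.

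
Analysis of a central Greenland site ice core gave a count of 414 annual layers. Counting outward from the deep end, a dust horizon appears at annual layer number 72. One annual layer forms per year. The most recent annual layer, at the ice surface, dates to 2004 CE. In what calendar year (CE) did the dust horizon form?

The dust horizon sits at annual layer 72 from the deep end, so 414 − 72 = 342 annual layers formed after it.
Counting back 342 years from 2004 CE places the dust horizon in 2004 − 342 = 1662 CE.

1662 CE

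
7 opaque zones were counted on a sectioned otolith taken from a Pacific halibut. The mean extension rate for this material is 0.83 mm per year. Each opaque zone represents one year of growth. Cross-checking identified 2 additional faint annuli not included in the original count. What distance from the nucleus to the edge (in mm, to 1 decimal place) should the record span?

True opaque zone count = 7 + 2 = 9.
Length ≈ 0.83 × 9 = 7.5 mm.

7.5 mm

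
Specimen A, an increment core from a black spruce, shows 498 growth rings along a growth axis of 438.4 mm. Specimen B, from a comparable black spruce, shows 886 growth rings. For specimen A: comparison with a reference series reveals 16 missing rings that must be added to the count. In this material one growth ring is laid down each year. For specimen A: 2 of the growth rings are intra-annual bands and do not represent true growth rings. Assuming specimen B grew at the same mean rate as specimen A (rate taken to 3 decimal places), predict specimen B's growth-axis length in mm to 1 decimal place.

Specimen A: adjusted count: 498 − 2 + 16 = 512 growth rings.
A: Extension rate ≈ 438.4 / 512 = 0.856 mm/yr.
B's length ≈ 0.856 × 886 = 758.4 mm.

758.4 mm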